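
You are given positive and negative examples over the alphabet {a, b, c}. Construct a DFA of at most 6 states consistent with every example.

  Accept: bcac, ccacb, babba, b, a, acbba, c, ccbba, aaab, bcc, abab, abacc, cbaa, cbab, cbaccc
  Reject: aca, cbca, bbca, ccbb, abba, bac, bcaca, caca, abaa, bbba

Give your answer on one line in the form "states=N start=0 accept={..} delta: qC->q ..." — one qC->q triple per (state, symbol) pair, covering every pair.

states=6 start=0 accept={0,1,2,4} delta: 0a->0 0b->1 0c->2 1a->2 1b->2 1c->0 2a->3 2b->4 2c->3 3a->3 3b->4 3c->2 4a->5 4b->5 4c->2 5a->0 5b->0 5c->1

State merging on the prefix tree: take the shortest (then alphabetical) example prefix whose next move is undefined and point that move at state 0, else 1, else 2, ...; a target is out if some Accept/Reject pair would then sit in one state with the same input left (inseparable). If every existing state is out, open a new one.
a: 0a undefined. 0a->0: ok.
b: 0b undefined. 0b->0: no, babba/abba meet in 0. Open state 1: 0b->1.
c: 0c undefined. 0c->0: no, a/aca meet in 0. 0c->1: no, acbba/bbba meet in 1 with "bba" left. Open state 2: 0c->2.
ba: 1a undefined. 1a->0: no, babba/abba meet in 1 with "ba" left. 1a->1: no, babba/bbba meet in 1 with "bba" left. 1a->2: ok.
bb: 1b undefined. 1b->0: no, a/abba meet in 0. 1b->1: no, c/abba meet in 2. 1b->2: ok.
bc: 1c undefined. 1c->0: ok.
ca: 2a undefined. 2a->0: no, a/aca meet in 0. 2a->1: no, b/aca meet in 1. 2a->2: no, bcac/aca meet in 2. Open state 3: 2a->3.
cb: 2b undefined. 2b->0: no, a/bbba meet in 0. 2b->1: no, bcac/bbba meet in 2. 2b->2: no, babba/aca meet in 3. 2b->3: no, abab/aca meet in 3. Open state 4: 2b->4.
cc: 2c undefined. 2c->0: no, bcac/ccbb meet in 2. 2c->1: no, bcac/bbca meet in 2. 2c->2: no, bcac/bac meet in 2. 2c->3: ok.
cac: 3c undefined. 3c->0: no, a/caca meet in 0. 3c->1: no, bcac/caca meet in 2. 3c->2: ok.
cba: 4a undefined. 4a->0: no, a/bbba meet in 0. 4a->1: no, b/bbba meet in 1. 4a->2: no, bcac/bbba meet in 2. 4a->3: no, cbaa/bbca meet in 3 with "a" left. 4a->4: no, abab/bbba meet in 4. Open state 5: 4a->5.
cbc: 4c undefined. 4c->0: no, a/cbca meet in 0. 4c->1: no, bcac/cbca meet in 2. 4c->2: ok.
cca: 3a undefined. 3a->0: no, a/bbca meet in 0. 3a->1: no, ccacb/bbca meet in 1. 3a->2: no, bcac/bbca meet in 2. 3a->3: ok.
ccb: 3b undefined. 3b->0: no, b/ccbb meet in 1. 3b->1: no, bcac/ccbb meet in 2. 3b->2: no, ccacb/ccbb meet in 4. 3b->3: no, ccbba/aca meet in 3. 3b->4: ok.
acbb: 4b undefined. 4b->0: no, babba/ccbb meet in 0. 4b->1: no, b/ccbb meet in 1. 4b->2: no, bcac/ccbb meet in 2. 4b->3: no, babba/aca meet in 3. 4b->4: no, ccacb/ccbb meet in 4. 4b->5: ok.
cbaa: 5a undefined. 5a->0: ok.
cbab: 5b undefined. 5b->0: ok.
cbac: 5c undefined. 5c->0: no, cbaccc/aca meet in 3. 5c->1: ok.
All examples now run through 6 states with every (state, symbol) defined. Accept strings end in {0,1,2,4}, Reject strings end in {3,5}; accept={0,1,2,4}.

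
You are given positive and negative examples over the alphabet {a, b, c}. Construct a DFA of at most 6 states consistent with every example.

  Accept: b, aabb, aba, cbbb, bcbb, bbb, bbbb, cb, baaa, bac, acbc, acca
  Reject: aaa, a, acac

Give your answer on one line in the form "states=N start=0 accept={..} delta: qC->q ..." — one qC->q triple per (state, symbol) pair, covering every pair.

states=3 start=0 accept={1} delta: 0a->0 0b->1 0c->2 1a->1 1b->1 1c->1 2a->0 2b->1 2c->1

Fold the examples into a partial DFA from state 0: repeatedly fix the first undefined (state, symbol) met by the shortest-then-alphabetical prefix, trying targets in increasing order and rejecting any under which an Accept and a Reject string meet in one state with the same remainder; add a state when all current targets are rejected. Accepting states are where Accept strings end.
a: 0a undefined. 0a->0: ok.
b: 0b undefined. 0b->0: no, b/aaa meet in 0. Open state 1: 0b->1.
c: 0c undefined. 0c->0: no, acca/aaa meet in 0. 0c->1: no, bac/acac meet in 1 with "ac" left. Open state 2: 0c->2.
ba: 1a undefined. 1a->0: no, aba/aaa meet in 0. 1a->1: ok.
bb: 1b undefined. 1b->0: no, aabb/aaa meet in 0. 1b->1: ok.
bc: 1c undefined. 1c->0: no, bac/aaa meet in 0. 1c->1: ok.
cb: 2b undefined. 2b->0: no, cb/aaa meet in 0. 2b->1: ok.
aca: 2a undefined. 2a->0: ok.
acc: 2c undefined. 2c->0: no, acca/aaa meet in 0. 2c->1: ok.
All examples now run through 3 states with every (state, symbol) defined. Accept strings end in {1}, Reject strings end in {0,2}; accept={1}.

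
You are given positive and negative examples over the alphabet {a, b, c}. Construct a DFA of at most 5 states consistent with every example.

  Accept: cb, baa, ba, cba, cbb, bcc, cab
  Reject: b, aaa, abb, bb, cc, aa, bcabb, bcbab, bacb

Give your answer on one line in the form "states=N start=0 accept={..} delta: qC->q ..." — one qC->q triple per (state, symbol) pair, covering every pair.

Fold the examples into a partial DFA from state 0: repeatedly fix the first undefined (state, symbol) met by the shortest-then-alphabetical prefix, trying targets in increasing order and rejecting any under which an Accept and a Reject string meet in one state with the same remainder; add a state when all current targets are rejected. Accepting states are where Accept strings end.
a: 0a undefined. 0a->0: ok.
b: 0b undefined. 0b->0: no, cb/bacb meet in 0 with "cb" left. Open state 1: 0b->1.
c: 0c undefined. 0c->0: no, cb/b meet in 1. 0c->1: no, cb/abb meet in 1 with "b" left. Open state 2: 0c->2.
ba: 1a undefined. 1a->0: no, cb/bacb meet in 2 with "b" left. 1a->1: no, baa/b meet in 1. 1a->2: ok.
bb: 1b undefined. 1b->0: ok.
bc: 1c undefined. 1c->0: no, cb/bcbab meet in 2 with "b" left. 1c->1: no, cbb/bcabb meet in 2 with "bb" left. 1c->2: no, bcc/cc meet in 2 with "c" left. Open state 3: 1c->3.
ca: 2a undefined. 2a->0: no, baa/aaa meet in 0. 2a->1: no, baa/b meet in 1. 2a->2: ok.
cb: 2b undefined. 2b->0: no, cb/aaa meet in 0. 2b->1: no, cb/b meet in 1. 2b->2: ok.
cc: 2c undefined. 2c->0: ok.
bca: 3a undefined. 3a->0: ok.
bcb: 3b undefined. 3b->0: ok.
bcc: 3c undefined. 3c->0: no, bcc/aaa meet in 0. 3c->1: no, bcc/b meet in 1. 3c->2: ok.
All examples now run through 4 states with every (state, symbol) defined. Accept strings end in {2}, Reject strings end in {0,1}; accept={2}.

states=4 start=0 accept={2} delta: 0a->0 0b->1 0c->2 1a->2 1b->0 1c->3 2a->2 2b->2 2c->0 3a->0 3b->0 3c->2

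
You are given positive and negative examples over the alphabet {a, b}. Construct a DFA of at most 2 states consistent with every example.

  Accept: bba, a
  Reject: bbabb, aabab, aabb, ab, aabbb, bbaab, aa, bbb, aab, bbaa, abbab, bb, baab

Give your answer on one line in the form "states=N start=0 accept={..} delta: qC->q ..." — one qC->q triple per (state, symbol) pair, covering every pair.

states=2 start=0 accept={1} delta: 0a->1 0b->0 1a->0 1b->0

Fold the examples into a partial DFA from state 0: repeatedly fix the first undefined (state, symbol) met by the shortest-then-alphabetical prefix, trying targets in increasing order and rejecting any under which an Accept and a Reject string meet in one state with the same remainder; add a state when all current targets are rejected. Accepting states are where Accept strings end.
a: 0a undefined. 0a->0: no, a/aa meet in 0. Open state 1: 0a->1.
b: 0b undefined. 0b->0: ok.
aa: 1a undefined. 1a->0: ok.
ab: 1b undefined. 1b->0: ok.
All examples now run through 2 states with every (state, symbol) defined. Accept strings end in {1}, Reject strings end in {0}; accept={1}.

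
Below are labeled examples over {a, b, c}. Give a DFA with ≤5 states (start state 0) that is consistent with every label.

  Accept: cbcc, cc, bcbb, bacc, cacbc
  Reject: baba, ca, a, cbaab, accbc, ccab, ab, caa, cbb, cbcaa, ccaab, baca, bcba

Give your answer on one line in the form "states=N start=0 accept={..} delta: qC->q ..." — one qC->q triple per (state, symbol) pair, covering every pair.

Fold the examples into a partial DFA from state 0: repeatedly fix the first undefined (state, symbol) met by the shortest-then-alphabetical prefix, trying targets in increasing order and rejecting any under which an Accept and a Reject string meet in one state with the same remainder; add a state when all current targets are rejected. Accepting states are where Accept strings end.
a: 0a undefined. 0a->0: ok.
b: 0b undefined. 0b->0: no, bcbb/cbb meet in 0 with "cbb" left. Open state 1: 0b->1.
c: 0c undefined. 0c->0: no, cc/ca meet in 0. 0c->1: ok.
ba: 1a undefined. 1a->0: ok.
bc: 1c undefined. 1c->0: no, cc/baba meet in 0. 1c->1: no, cc/ccab meet in 1. Open state 2: 1c->2.
cb: 1b undefined. 1b->0: no, cacbc/cbaab meet in 1. 1b->1: ok.
bcb: 2b undefined. 2b->0: no, bcbb/cbaab meet in 1. 2b->1: no, cc/accbc meet in 2. 2b->2: no, cbcc/accbc meet in 2 with "c" left. Open state 3: 2b->3.
cca: 2a undefined. 2a->0: ok.
bcba: 3a undefined. 3a->0: ok.
bcbb: 3b undefined. 3b->0: no, bcbb/baba meet in 0. 3b->1: no, bcbb/cbaab meet in 1. 3b->2: ok.
cbcc: 2c undefined. 2c->0: no, cbcc/baba meet in 0. 2c->1: no, cbcc/cbaab meet in 1. 2c->2: ok.
accbc: 3c undefined. 3c->0: ok.
All examples now run through 4 states with every (state, symbol) defined. Accept strings end in {2}, Reject strings end in {0,1}; accept={2}.

states=4 start=0 accept={2} delta: 0a->0 0b->1 0c->1 1a->0 1b->1 1c->2 2a->0 2b->3 2c->2 3a->0 3b->2 3c->0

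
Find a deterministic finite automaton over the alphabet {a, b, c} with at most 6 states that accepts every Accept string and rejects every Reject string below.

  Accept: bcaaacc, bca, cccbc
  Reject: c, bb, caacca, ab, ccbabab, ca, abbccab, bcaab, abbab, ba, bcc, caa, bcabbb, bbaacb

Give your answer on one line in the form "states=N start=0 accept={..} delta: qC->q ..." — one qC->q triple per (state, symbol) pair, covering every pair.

states=3 start=0 accept={2} delta: 0a->0 0b->1 0c->0 1a->0 1b->0 1c->2 2a->2 2b->0 2c->1

State merging on the prefix tree: take the shortest (then alphabetical) example prefix whose next move is undefined and point that move at state 0, else 1, else 2, ...; a target is out if some Accept/Reject pair would then sit in one state with the same input left (inseparable). If every existing state is out, open a new one.
a: 0a undefined. 0a->0: ok.
b: 0b undefined. 0b->0: no, bca/ca meet in 0 with "ca" left. Open state 1: 0b->1.
c: 0c undefined. 0c->0: ok.
ba: 1a undefined. 1a->0: ok.
bb: 1b undefined. 1b->0: ok.
bc: 1c undefined. 1c->0: no, bcaaacc/c meet in 0. 1c->1: no, bcaaacc/c meet in 0. Open state 2: 1c->2.
bca: 2a undefined. 2a->0: no, bcaaacc/c meet in 0. 2a->1: no, bcaaacc/c meet in 0. 2a->2: ok.
bcc: 2c undefined. 2c->0: no, bcaaacc/c meet in 0. 2c->1: ok.
bcab: 2b undefined. 2b->0: ok.
All examples now run through 3 states with every (state, symbol) defined. Accept strings end in {2}, Reject strings end in {0,1}; accept={2}.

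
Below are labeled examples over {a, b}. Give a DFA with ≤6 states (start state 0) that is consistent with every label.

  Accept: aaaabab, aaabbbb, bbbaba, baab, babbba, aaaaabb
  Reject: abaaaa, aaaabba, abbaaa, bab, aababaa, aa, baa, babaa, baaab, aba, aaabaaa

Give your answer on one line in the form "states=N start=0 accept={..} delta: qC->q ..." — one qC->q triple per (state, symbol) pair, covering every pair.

State merging on the prefix tree: take the shortest (then alphabetical) example prefix whose next move is undefined and point that move at state 0, else 1, else 2, ...; a target is out if some Accept/Reject pair would then sit in one state with the same input left (inseparable). If every existing state is out, open a new one.
a: 0a undefined. 0a->0: no, aaaabab/bab meet in 0 with "bab" left. Open state 1: 0a->1.
b: 0b undefined. 0b->0: no, bbbaba/aba meet in 1 with "ba" left. 0b->1: ok.
aa: 1a undefined. 1a->0: no, aaaabab/bab meet in 1. 1a->1: no, baab/bab meet in 1 with "b" left. Open state 2: 1a->2.
ab: 1b undefined. 1b->0: ok.
aaa: 2a undefined. 2a->0: no, aaaabab/baa meet in 0. 2a->1: no, aaabbbb/baa meet in 1. 2a->2: no, baab/bab meet in 2 with "b" left. Open state 3: 2a->3.
aab: 2b undefined. 2b->0: no, bbbaba/aba meet in 1. 2b->1: no, bbbaba/aa meet in 2. 2b->2: no, bbbaba/baa meet in 3. 2b->3: no, bbbaba/abaaaa meet in 3 with "a" left. Open state 4: 2b->4.
aaaa: 3a undefined. 3a->0: no, aaaabab/bab meet in 4. 3a->1: no, aaaabab/baaab meet in 0. 3a->2: ok.
aaab: 3b undefined. 3b->0: no, aaabbbb/aba meet in 1. 3b->1: no, baab/aba meet in 1. 3b->2: no, baab/abaaaa meet in 2. 3b->3: no, aaabbbb/baa meet in 3. 3b->4: no, baab/bab meet in 4. Open state 5: 3b->5.
aaba: 4a undefined. 4a->0: no, aaaabab/babaa meet in 1. 4a->1: no, bbbaba/aba meet in 1. 4a->2: no, aaaabab/bab meet in 4. 4a->3: no, bbbaba/baa meet in 3. 4a->4: no, bbbaba/bab meet in 4. 4a->5: ok.
babb: 4b undefined. 4b->0: no, babbba/abaaaa meet in 2. 4b->1: no, babbba/aba meet in 1. 4b->2: ok.
aaaba: 5a undefined. 5a->0: ok.
aaabb: 5b undefined. 5b->0: no, aaaabab/babaa meet in 0. 5b->1: no, aaaabab/aba meet in 1. 5b->2: no, aaaabab/abaaaa meet in 2. 5b->3: no, aaaabab/aaaabba meet in 3. 5b->4: no, aaaabab/bab meet in 4. 5b->5: ok.
All examples now run through 6 states with every (state, symbol) defined. Accept strings end in {5}, Reject strings end in {0,1,2,3,4}; accept={5}.

states=6 start=0 accept={5} delta: 0a->1 0b->1 1a->2 1b->0 2a->3 2b->4 3a->2 3b->5 4a->5 4b->2 5a->0 5b->5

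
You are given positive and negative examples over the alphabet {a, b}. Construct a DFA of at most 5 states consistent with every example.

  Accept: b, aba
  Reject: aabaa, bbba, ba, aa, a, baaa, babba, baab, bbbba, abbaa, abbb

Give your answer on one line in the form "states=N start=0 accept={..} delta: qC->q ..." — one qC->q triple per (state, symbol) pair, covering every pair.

Grow the machine one transition at a time. Run the examples from 0; the earliest place one falls off (shortest prefix, ties alphabetical) gets sent to the lowest-numbered state that keeps every Accept/Reject pair distinguishable — a pair clashes when both reach the same state with identical unread suffix — and to a fresh state only if none does.
a: 0a undefined. 0a->0: no, aba/ba meet in 0 with "ba" left. Open state 1: 0a->1.
b: 0b undefined. 0b->0: ok.
aa: 1a undefined. 1a->0: no, b/aabaa meet in 0. 1a->1: ok.
ab: 1b undefined. 1b->0: no, b/baab meet in 0. 1b->1: no, aba/aabaa meet in 1. Open state 2: 1b->2.
aba: 2a undefined. 2a->0: ok.
abb: 2b undefined. 2b->0: no, b/abbb meet in 0. 2b->1: ok.
All examples now run through 3 states with every (state, symbol) defined. Accept strings end in {0}, Reject strings end in {1,2}; accept={0}.

states=3 start=0 accept={0} delta: 0a->1 0b->0 1a->1 1b->2 2a->0 2b->1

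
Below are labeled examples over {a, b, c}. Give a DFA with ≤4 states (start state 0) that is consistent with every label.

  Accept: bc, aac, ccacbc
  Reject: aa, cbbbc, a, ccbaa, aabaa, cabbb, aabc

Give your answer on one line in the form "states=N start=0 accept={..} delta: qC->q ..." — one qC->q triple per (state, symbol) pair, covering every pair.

states=4 start=0 accept={2} delta: 0a->1 0b->0 0c->2 1a->1 1b->3 1c->2 2a->0 2b->1 2c->0 3a->0 3b->2 3c->0

Fold the examples into a partial DFA from state 0: repeatedly fix the first undefined (state, symbol) met by the shortest-then-alphabetical prefix, trying targets in increasing order and rejecting any under which an Accept and a Reject string meet in one state with the same remainder; add a state when all current targets are rejected. Accepting states are where Accept strings end.
a: 0a undefined. 0a->0: no, bc/aabc meet in 0 with "bc" left. Open state 1: 0a->1.
b: 0b undefined. 0b->0: ok.
c: 0c undefined. 0c->0: no, bc/cbbbc meet in 0. 0c->1: no, bc/a meet in 1. Open state 2: 0c->2.
aa: 1a undefined. 1a->0: no, bc/aabc meet in 2. 1a->1: ok.
ca: 2a undefined. 2a->0: ok.
cb: 2b undefined. 2b->0: no, bc/cbbbc meet in 2. 2b->1: ok.
cc: 2c undefined. 2c->0: ok.
aab: 1b undefined. 1b->0: no, bc/cbbbc meet in 2. 1b->1: no, aac/cbbbc meet in 1 with "c" left. 1b->2: no, aac/cbbbc meet in 1 with "c" left. Open state 3: 1b->3.
aac: 1c undefined. 1c->0: no, aac/cabbb meet in 0. 1c->1: no, aac/aa meet in 1. 1c->2: ok.
aaba: 3a undefined. 3a->0: ok.
aabc: 3c undefined. 3c->0: ok.
cbbb: 3b undefined. 3b->0: no, bc/cbbbc meet in 2. 3b->1: no, bc/cbbbc meet in 2. 3b->2: ok.
All examples now run through 4 states with every (state, symbol) defined. Accept strings end in {2}, Reject strings end in {0,1}; accept={2}.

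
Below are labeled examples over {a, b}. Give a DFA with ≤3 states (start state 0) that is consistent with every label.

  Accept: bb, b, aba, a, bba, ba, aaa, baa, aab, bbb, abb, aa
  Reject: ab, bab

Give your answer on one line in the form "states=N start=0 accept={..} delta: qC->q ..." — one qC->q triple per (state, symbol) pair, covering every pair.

Fold the examples into a partial DFA from state 0: repeatedly fix the first undefined (state, symbol) met by the shortest-then-alphabetical prefix, trying targets in increasing order and rejecting any under which an Accept and a Reject string meet in one state with the same remainder; add a state when all current targets are rejected. Accepting states are where Accept strings end.
a: 0a undefined. 0a->0: no, b/ab meet in 0 with "b" left. Open state 1: 0a->1.
b: 0b undefined. 0b->0: ok.
aa: 1a undefined. 1a->0: ok.
ab: 1b undefined. 1b->0: no, bb/ab meet in 0. 1b->1: no, a/ab meet in 1. Open state 2: 1b->2.
aba: 2a undefined. 2a->0: ok.
abb: 2b undefined. 2b->0: ok.
All examples now run through 3 states with every (state, symbol) defined. Accept strings end in {0,1}, Reject strings end in {2}; accept={0,1}.

states=3 start=0 accept={0,1} delta: 0a->1 0b->0 1a->0 1b->2 2a->0 2b->0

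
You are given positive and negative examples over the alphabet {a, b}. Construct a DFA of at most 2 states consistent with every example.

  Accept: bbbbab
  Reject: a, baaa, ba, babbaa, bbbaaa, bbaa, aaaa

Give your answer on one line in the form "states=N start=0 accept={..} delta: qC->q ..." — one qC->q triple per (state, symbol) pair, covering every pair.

states=2 start=0 accept={1} delta: 0a->0 0b->1 1a->0 1b->0

Fold the examples into a partial DFA from state 0: repeatedly fix the first undefined (state, symbol) met by the shortest-then-alphabetical prefix, trying targets in increasing order and rejecting any under which an Accept and a Reject string meet in one state with the same remainder; add a state when all current targets are rejected. Accepting states are where Accept strings end.
a: 0a undefined. 0a->0: ok.
b: 0b undefined. 0b->0: no, bbbbab/a meet in 0. Open state 1: 0b->1.
ba: 1a undefined. 1a->0: ok.
bb: 1b undefined. 1b->0: ok.
All examples now run through 2 states with every (state, symbol) defined. Accept strings end in {1}, Reject strings end in {0}; accept={1}.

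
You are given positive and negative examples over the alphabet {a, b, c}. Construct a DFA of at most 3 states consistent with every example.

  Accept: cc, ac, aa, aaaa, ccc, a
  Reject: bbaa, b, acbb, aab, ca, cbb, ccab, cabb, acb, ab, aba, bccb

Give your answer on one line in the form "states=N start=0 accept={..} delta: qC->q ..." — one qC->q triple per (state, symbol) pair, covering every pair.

Fold the examples into a partial DFA from state 0: repeatedly fix the first undefined (state, symbol) met by the shortest-then-alphabetical prefix, trying targets in increasing order and rejecting any under which an Accept and a Reject string meet in one state with the same remainder; add a state when all current targets are rejected. Accepting states are where Accept strings end.
a: 0a undefined. 0a->0: ok.
b: 0b undefined. 0b->0: no, aa/bbaa meet in 0. Open state 1: 0b->1.
c: 0c undefined. 0c->0: no, cc/ca meet in 0. 0c->1: no, ac/b meet in 1. Open state 2: 0c->2.
bb: 1b undefined. 1b->0: no, aa/bbaa meet in 0. 1b->1: ok.
bc: 1c undefined. 1c->0: ok.
ca: 2a undefined. 2a->0: no, aa/ca meet in 0. 2a->1: ok.
cb: 2b undefined. 2b->0: no, aa/acb meet in 0. 2b->1: ok.
cc: 2c undefined. 2c->0: ok.
aba: 1a undefined. 1a->0: no, cc/bbaa meet in 0. 1a->1: ok.
All examples now run through 3 states with every (state, symbol) defined. Accept strings end in {0,2}, Reject strings end in {1}; accept={0,2}.

states=3 start=0 accept={0,2} delta: 0a->0 0b->1 0c->2 1a->1 1b->1 1c->0 2a->1 2b->1 2c->0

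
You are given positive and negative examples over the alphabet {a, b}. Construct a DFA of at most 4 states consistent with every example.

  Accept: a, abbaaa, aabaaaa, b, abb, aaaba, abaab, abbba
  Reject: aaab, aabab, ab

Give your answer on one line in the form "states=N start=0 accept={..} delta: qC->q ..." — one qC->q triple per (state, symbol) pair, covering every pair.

states=3 start=0 accept={0,1} delta: 0a->1 0b->0 1a->0 1b->2 2a->1 2b->0

Grow the machine one transition at a time. Run the examples from 0; the earliest place one falls off (shortest prefix, ties alphabetical) gets sent to the lowest-numbered state that keeps every Accept/Reject pair distinguishable — a pair clashes when both reach the same state with identical unread suffix — and to a fresh state only if none does.
a: 0a undefined. 0a->0: no, b/aaab meet in 0 with "b" left. Open state 1: 0a->1.
b: 0b undefined. 0b->0: ok.
aa: 1a undefined. 1a->0: ok.
ab: 1b undefined. 1b->0: no, aabaaaa/aaab meet in 0. 1b->1: no, a/aaab meet in 1. Open state 2: 1b->2.
aba: 2a undefined. 2a->0: no, abaab/aaab meet in 2. 2a->1: ok.
abb: 2b undefined. 2b->0: ok.
All examples now run through 3 states with every (state, symbol) defined. Accept strings end in {0,1}, Reject strings end in {2}; accept={0,1}.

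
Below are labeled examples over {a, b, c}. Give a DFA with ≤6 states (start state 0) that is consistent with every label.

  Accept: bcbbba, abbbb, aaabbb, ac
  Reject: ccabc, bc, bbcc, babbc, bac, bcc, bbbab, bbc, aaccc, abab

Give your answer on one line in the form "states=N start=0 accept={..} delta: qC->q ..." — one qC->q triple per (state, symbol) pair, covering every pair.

Fold the examples into a partial DFA from state 0: repeatedly fix the first undefined (state, symbol) met by the shortest-then-alphabetical prefix, trying targets in increasing order and rejecting any under which an Accept and a Reject string meet in one state with the same remainder; add a state when all current targets are rejected. Accepting states are where Accept strings end.
a: 0a undefined. 0a->0: ok.
b: 0b undefined. 0b->0: no, abbbb/bbbab meet in 0. Open state 1: 0b->1.
c: 0c undefined. 0c->0: no, ac/aaccc meet in 0. 0c->1: ok.
ba: 1a undefined. 1a->0: no, ac/bac meet in 1. 1a->1: ok.
bb: 1b undefined. 1b->0: no, abbbb/bbbab meet in 0. 1b->1: no, abbbb/bbbab meet in 1. Open state 2: 1b->2.
bc: 1c undefined. 1c->0: no, ac/bcc meet in 1. 1c->1: no, ac/bc meet in 1. 1c->2: ok.
bbb: 2b undefined. 2b->0: no, abbbb/babbc meet in 1. 2b->1: no, abbbb/bc meet in 2. 2b->2: no, abbbb/bc meet in 2. Open state 3: 2b->3.
bbc: 2c undefined. 2c->0: no, ac/bbcc meet in 1. 2c->1: no, ac/bcc meet in 1. 2c->2: ok.
cca: 2a undefined. 2a->0: ok.
bbba: 3a undefined. 3a->0: no, ac/bbbab meet in 1. 3a->1: ok.
bcbb: 3b undefined. 3b->0: ok.
babbc: 3c undefined. 3c->0: no, abbbb/babbc meet in 0. 3c->1: no, bcbbba/babbc meet in 1. 3c->2: ok.
All examples now run through 4 states with every (state, symbol) defined. Accept strings end in {0,1,3}, Reject strings end in {2}; accept={0,1,3}.

states=4 start=0 accept={0,1,3} delta: 0a->0 0b->1 0c->1 1a->1 1b->2 1c->2 2a->0 2b->3 2c->2 3a->1 3b->0 3c->2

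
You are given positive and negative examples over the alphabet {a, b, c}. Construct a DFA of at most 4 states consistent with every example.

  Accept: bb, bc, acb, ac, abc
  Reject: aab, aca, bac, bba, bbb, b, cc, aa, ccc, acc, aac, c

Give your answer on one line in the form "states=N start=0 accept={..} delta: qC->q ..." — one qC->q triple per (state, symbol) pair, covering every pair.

states=4 start=0 accept={2,3} delta: 0a->1 0b->1 0c->0 1a->0 1b->2 1c->3 2a->0 2b->0 2c->2 3a->0 3b->2 3c->0

State merging on the prefix tree: take the shortest (then alphabetical) example prefix whose next move is undefined and point that move at state 0, else 1, else 2, ...; a target is out if some Accept/Reject pair would then sit in one state with the same input left (inseparable). If every existing state is out, open a new one.
a: 0a undefined. 0a->0: no, ac/aac meet in 0 with "c" left. Open state 1: 0a->1.
b: 0b undefined. 0b->0: no, bb/bbb meet in 0. 0b->1: ok.
c: 0c undefined. 0c->0: ok.
aa: 1a undefined. 1a->0: ok.
ab: 1b undefined. 1b->0: no, bb/bac meet in 0. 1b->1: no, bb/aab meet in 1. Open state 2: 1b->2.
ac: 1c undefined. 1c->0: no, bc/bac meet in 0. 1c->1: no, bc/aab meet in 1. 1c->2: no, acb/bbb meet in 2 with "b" left. Open state 3: 1c->3.
abc: 2c undefined. 2c->0: no, abc/bac meet in 0. 2c->1: no, abc/aab meet in 1. 2c->2: ok.
aca: 3a undefined. 3a->0: ok.
acb: 3b undefined. 3b->0: no, acb/aca meet in 0. 3b->1: no, acb/aab meet in 1. 3b->2: ok.
acc: 3c undefined. 3c->0: ok.
bba: 2a undefined. 2a->0: ok.
bbb: 2b undefined. 2b->0: ok.
All examples now run through 4 states with every (state, symbol) defined. Accept strings end in {2,3}, Reject strings end in {0,1}; accept={2,3}.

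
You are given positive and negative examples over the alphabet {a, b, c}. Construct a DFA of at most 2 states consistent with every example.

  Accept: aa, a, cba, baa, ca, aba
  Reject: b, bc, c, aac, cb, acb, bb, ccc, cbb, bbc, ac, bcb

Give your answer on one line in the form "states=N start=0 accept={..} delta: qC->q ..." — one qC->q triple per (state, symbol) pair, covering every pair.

State merging on the prefix tree: take the shortest (then alphabetical) example prefix whose next move is undefined and point that move at state 0, else 1, else 2, ...; a target is out if some Accept/Reject pair would then sit in one state with the same input left (inseparable). If every existing state is out, open a new one.
a: 0a undefined. 0a->0: ok.
b: 0b undefined. 0b->0: no, aa/b meet in 0. Open state 1: 0b->1.
c: 0c undefined. 0c->0: no, aa/c meet in 0. 0c->1: ok.
ba: 1a undefined. 1a->0: ok.
bb: 1b undefined. 1b->0: no, aa/cb meet in 0. 1b->1: ok.
bc: 1c undefined. 1c->0: no, aa/bc meet in 0. 1c->1: ok.
All examples now run through 2 states with every (state, symbol) defined. Accept strings end in {0}, Reject strings end in {1}; accept={0}.

states=2 start=0 accept={0} delta: 0a->0 0b->1 0c->1 1a->0 1b->1 1c->1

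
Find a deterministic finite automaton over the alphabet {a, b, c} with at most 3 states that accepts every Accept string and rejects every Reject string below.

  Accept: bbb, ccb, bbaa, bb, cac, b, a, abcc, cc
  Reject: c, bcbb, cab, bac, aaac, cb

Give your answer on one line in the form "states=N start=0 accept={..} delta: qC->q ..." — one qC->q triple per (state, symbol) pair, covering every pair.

Fold the examples into a partial DFA from state 0: repeatedly fix the first undefined (state, symbol) met by the shortest-then-alphabetical prefix, trying targets in increasing order and rejecting any under which an Accept and a Reject string meet in one state with the same remainder; add a state when all current targets are rejected. Accepting states are where Accept strings end.
a: 0a undefined. 0a->0: ok.
b: 0b undefined. 0b->0: ok.
c: 0c undefined. 0c->0: no, bbb/c meet in 0. Open state 1: 0c->1.
ca: 1a undefined. 1a->0: no, bbb/cab meet in 0. 1a->1: ok.
cb: 1b undefined. 1b->0: no, bbb/bcbb meet in 0. 1b->1: ok.
cc: 1c undefined. 1c->0: ok.
All examples now run through 2 states with every (state, symbol) defined. Accept strings end in {0}, Reject strings end in {1}; accept={0}.

states=2 start=0 accept={0} delta: 0a->0 0b->0 0c->1 1a->1 1b->1 1c->0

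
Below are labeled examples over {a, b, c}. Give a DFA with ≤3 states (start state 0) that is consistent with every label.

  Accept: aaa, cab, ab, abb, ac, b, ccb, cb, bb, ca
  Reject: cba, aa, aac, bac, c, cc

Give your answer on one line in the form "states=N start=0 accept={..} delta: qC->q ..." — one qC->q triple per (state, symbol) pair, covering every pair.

states=2 start=0 accept={1} delta: 0a->1 0b->1 0c->0 1a->0 1b->1 1c->1

Fold the examples into a partial DFA from state 0: repeatedly fix the first undefined (state, symbol) met by the shortest-then-alphabetical prefix, trying targets in increasing order and rejecting any under which an Accept and a Reject string meet in one state with the same remainder; add a state when all current targets are rejected. Accepting states are where Accept strings end.
a: 0a undefined. 0a->0: no, aaa/aa meet in 0. Open state 1: 0a->1.
b: 0b undefined. 0b->0: no, ac/bac meet in 1 with "c" left. 0b->1: ok.
c: 0c undefined. 0c->0: ok.
aa: 1a undefined. 1a->0: ok.
ab: 1b undefined. 1b->0: no, cab/cba meet in 0. 1b->1: ok.
ac: 1c undefined. 1c->0: no, ac/cba meet in 0. 1c->1: ok.
All examples now run through 2 states with every (state, symbol) defined. Accept strings end in {1}, Reject strings end in {0}; accept={1}.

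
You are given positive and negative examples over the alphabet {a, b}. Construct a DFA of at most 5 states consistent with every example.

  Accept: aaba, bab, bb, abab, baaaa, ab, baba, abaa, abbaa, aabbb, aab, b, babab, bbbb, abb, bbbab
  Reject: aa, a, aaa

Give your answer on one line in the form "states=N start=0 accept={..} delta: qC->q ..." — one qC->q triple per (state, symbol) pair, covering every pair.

Grow the machine one transition at a time. Run the examples from 0; the earliest place one falls off (shortest prefix, ties alphabetical) gets sent to the lowest-numbered state that keeps every Accept/Reject pair distinguishable — a pair clashes when both reach the same state with identical unread suffix — and to a fresh state only if none does.
a: 0a undefined. 0a->0: ok.
b: 0b undefined. 0b->0: no, aaba/aa meet in 0. Open state 1: 0b->1.
ba: 1a undefined. 1a->0: no, aaba/aa meet in 0. 1a->1: ok.
bb: 1b undefined. 1b->0: no, bab/aa meet in 0. 1b->1: ok.
All examples now run through 2 states with every (state, symbol) defined. Accept strings end in {1}, Reject strings end in {0}; accept={1}.

states=2 start=0 accept={1} delta: 0a->0 0b->1 1a->1 1b->1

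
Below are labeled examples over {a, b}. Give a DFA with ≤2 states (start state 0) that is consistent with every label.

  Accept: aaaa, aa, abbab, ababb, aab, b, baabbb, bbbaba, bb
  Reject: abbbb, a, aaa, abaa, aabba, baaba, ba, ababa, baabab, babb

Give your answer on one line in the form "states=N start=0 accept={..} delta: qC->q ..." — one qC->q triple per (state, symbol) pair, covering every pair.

states=2 start=0 accept={0} delta: 0a->1 0b->0 1a->0 1b->1

State merging on the prefix tree: take the shortest (then alphabetical) example prefix whose next move is undefined and point that move at state 0, else 1, else 2, ...; a target is out if some Accept/Reject pair would then sit in one state with the same input left (inseparable). If every existing state is out, open a new one.
a: 0a undefined. 0a->0: no, aaaa/a meet in 0. Open state 1: 0a->1.
b: 0b undefined. 0b->0: ok.
aa: 1a undefined. 1a->0: ok.
ab: 1b undefined. 1b->0: no, aaaa/abbbb meet in 0. 1b->1: ok.
All examples now run through 2 states with every (state, symbol) defined. Accept strings end in {0}, Reject strings end in {1}; accept={0}.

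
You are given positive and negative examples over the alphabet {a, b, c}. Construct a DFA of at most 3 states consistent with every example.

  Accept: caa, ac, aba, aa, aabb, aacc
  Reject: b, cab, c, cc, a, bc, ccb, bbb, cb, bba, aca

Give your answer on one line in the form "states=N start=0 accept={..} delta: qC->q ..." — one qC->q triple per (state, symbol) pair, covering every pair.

Grow the machine one transition at a time. Run the examples from 0; the earliest place one falls off (shortest prefix, ties alphabetical) gets sent to the lowest-numbered state that keeps every Accept/Reject pair distinguishable — a pair clashes when both reach the same state with identical unread suffix — and to a fresh state only if none does.
a: 0a undefined. 0a->0: no, ac/c meet in 0 with "c" left. Open state 1: 0a->1.
b: 0b undefined. 0b->0: ok.
c: 0c undefined. 0c->0: ok.
aa: 1a undefined. 1a->0: no, caa/b meet in 0. 1a->1: no, caa/a meet in 1. Open state 2: 1a->2.
ab: 1b undefined. 1b->0: no, aba/a meet in 1. 1b->1: ok.
ac: 1c undefined. 1c->0: no, ac/b meet in 0. 1c->1: no, caa/aca meet in 2. 1c->2: ok.
aab: 2b undefined. 2b->0: no, aabb/b meet in 0. 2b->1: no, aabb/cab meet in 1. 2b->2: ok.
aac: 2c undefined. 2c->0: no, aacc/b meet in 0. 2c->1: ok.
aca: 2a undefined. 2a->0: ok.
All examples now run through 3 states with every (state, symbol) defined. Accept strings end in {2}, Reject strings end in {0,1}; accept={2}.

states=3 start=0 accept={2} delta: 0a->1 0b->0 0c->0 1a->2 1b->1 1c->2 2a->0 2b->2 2c->1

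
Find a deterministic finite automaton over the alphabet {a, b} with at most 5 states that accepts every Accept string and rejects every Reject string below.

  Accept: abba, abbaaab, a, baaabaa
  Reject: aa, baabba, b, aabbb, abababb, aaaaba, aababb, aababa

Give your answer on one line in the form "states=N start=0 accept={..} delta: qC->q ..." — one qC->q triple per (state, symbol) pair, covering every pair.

Fold the examples into a partial DFA from state 0: repeatedly fix the first undefined (state, symbol) met by the shortest-then-alphabetical prefix, trying targets in increasing order and rejecting any under which an Accept and a Reject string meet in one state with the same remainder; add a state when all current targets are rejected. Accepting states are where Accept strings end.
a: 0a undefined. 0a->0: no, a/aa meet in 0. Open state 1: 0a->1.
b: 0b undefined. 0b->0: ok.
aa: 1a undefined. 1a->0: no, a/baabba meet in 1. 1a->1: no, abba/baabba meet in 1 with "bba" left. Open state 2: 1a->2.
ab: 1b undefined. 1b->0: ok.
aaa: 2a undefined. 2a->0: no, abba/aaaaba meet in 1. 2a->1: no, abbaaab/b meet in 0. 2a->2: ok.
aab: 2b undefined. 2b->0: no, abba/baabba meet in 1. 2b->1: no, abba/baabba meet in 1. 2b->2: no, abbaaab/aa meet in 2. Open state 3: 2b->3.
aaba: 3a undefined. 3a->0: no, abba/aababa meet in 1. 3a->1: no, abba/aaaaba meet in 1. 3a->2: no, baaabaa/aa meet in 2. 3a->3: no, abbaaab/aaaaba meet in 3. Open state 4: 3a->4.
aabb: 3b undefined. 3b->0: no, abba/baabba meet in 1. 3b->1: ok.
aabab: 4b undefined. 4b->0: no, abba/aababa meet in 1. 4b->1: ok.
baaabaa: 4a undefined. 4a->0: no, baaabaa/b meet in 0. 4a->1: ok.
All examples now run through 5 states with every (state, symbol) defined. Accept strings end in {1,3}, Reject strings end in {0,2,4}; accept={1,3}.

states=5 start=0 accept={1,3} delta: 0a->1 0b->0 1a->2 1b->0 2a->2 2b->3 3a->4 3b->1 4a->1 4b->1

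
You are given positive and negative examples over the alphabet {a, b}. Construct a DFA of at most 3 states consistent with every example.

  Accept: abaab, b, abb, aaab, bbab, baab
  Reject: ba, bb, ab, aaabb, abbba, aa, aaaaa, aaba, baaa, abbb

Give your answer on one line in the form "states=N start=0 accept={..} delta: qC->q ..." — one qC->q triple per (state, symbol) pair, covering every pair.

states=3 start=0 accept={1} delta: 0a->1 0b->1 1a->2 1b->2 2a->2 2b->1

State merging on the prefix tree: take the shortest (then alphabetical) example prefix whose next move is undefined and point that move at state 0, else 1, else 2, ...; a target is out if some Accept/Reject pair would then sit in one state with the same input left (inseparable). If every existing state is out, open a new one.
a: 0a undefined. 0a->0: no, b/ab meet in 0 with "b" left. Open state 1: 0a->1.
b: 0b undefined. 0b->0: no, b/bb meet in 0. 0b->1: ok.
aa: 1a undefined. 1a->0: no, b/aaaaa meet in 1. 1a->1: no, b/ba meet in 1. Open state 2: 1a->2.
ab: 1b undefined. 1b->0: no, b/abbba meet in 1. 1b->1: no, b/bb meet in 1. 1b->2: ok.
aaa: 2a undefined. 2a->0: no, abaab/ba meet in 2. 2a->1: no, abaab/aaabb meet in 2 with "b" left. 2a->2: ok.
aab: 2b undefined. 2b->0: no, b/aaabb meet in 1. 2b->1: ok.
All examples now run through 3 states with every (state, symbol) defined. Accept strings end in {1}, Reject strings end in {2}; accept={1}.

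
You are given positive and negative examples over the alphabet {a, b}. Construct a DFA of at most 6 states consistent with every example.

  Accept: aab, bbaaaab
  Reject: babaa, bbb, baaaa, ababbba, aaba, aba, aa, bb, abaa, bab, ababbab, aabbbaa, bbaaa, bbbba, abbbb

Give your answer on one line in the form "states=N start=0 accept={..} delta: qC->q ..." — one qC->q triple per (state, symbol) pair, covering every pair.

states=5 start=0 accept={1} delta: 0a->0 0b->1 1a->2 1b->2 2a->0 2b->3 3a->0 3b->4 4a->2 4b->0

Fold the examples into a partial DFA from state 0: repeatedly fix the first undefined (state, symbol) met by the shortest-then-alphabetical prefix, trying targets in increasing order and rejecting any under which an Accept and a Reject string meet in one state with the same remainder; add a state when all current targets are rejected. Accepting states are where Accept strings end.
a: 0a undefined. 0a->0: ok.
b: 0b undefined. 0b->0: no, aab/babaa meet in 0. Open state 1: 0b->1.
ba: 1a undefined. 1a->0: no, aab/bab meet in 1. 1a->1: no, aab/baaaa meet in 1. Open state 2: 1a->2.
bb: 1b undefined. 1b->0: no, aab/bbb meet in 1. 1b->1: no, aab/bbb meet in 1. 1b->2: ok.
baa: 2a undefined. 2a->0: ok.
bab: 2b undefined. 2b->0: no, aab/abbbb meet in 1. 2b->1: no, aab/bbb meet in 1. 2b->2: no, aab/ababbab meet in 1. Open state 3: 2b->3.
baba: 3a undefined. 3a->0: ok.
bbbb: 3b undefined. 3b->0: no, aab/ababbab meet in 1. 3b->1: no, aab/abbbb meet in 1. 3b->2: no, aab/ababbab meet in 1. 3b->3: no, aab/ababbab meet in 1. Open state 4: 3b->4.
bbbba: 4a undefined. 4a->0: no, aab/ababbab meet in 1. 4a->1: no, aab/bbbba meet in 1. 4a->2: ok.
ababbb: 4b undefined. 4b->0: ok.
All examples now run through 5 states with every (state, symbol) defined. Accept strings end in {1}, Reject strings end in {0,2,3,4}; accept={1}.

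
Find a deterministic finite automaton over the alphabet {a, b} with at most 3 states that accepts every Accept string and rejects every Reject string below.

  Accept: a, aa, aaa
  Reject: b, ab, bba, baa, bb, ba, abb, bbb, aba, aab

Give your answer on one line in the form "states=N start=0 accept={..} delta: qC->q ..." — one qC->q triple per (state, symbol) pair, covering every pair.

Fold the examples into a partial DFA from state 0: repeatedly fix the first undefined (state, symbol) met by the shortest-then-alphabetical prefix, trying targets in increasing order and rejecting any under which an Accept and a Reject string meet in one state with the same remainder; add a state when all current targets are rejected. Accepting states are where Accept strings end.
a: 0a undefined. 0a->0: ok.
b: 0b undefined. 0b->0: no, a/b meet in 0. Open state 1: 0b->1.
ba: 1a undefined. 1a->0: no, a/baa meet in 0. 1a->1: ok.
bb: 1b undefined. 1b->0: no, a/bba meet in 0. 1b->1: ok.
All examples now run through 2 states with every (state, symbol) defined. Accept strings end in {0}, Reject strings end in {1}; accept={0}.

states=2 start=0 accept={0} delta: 0a->0 0b->1 1a->1 1b->1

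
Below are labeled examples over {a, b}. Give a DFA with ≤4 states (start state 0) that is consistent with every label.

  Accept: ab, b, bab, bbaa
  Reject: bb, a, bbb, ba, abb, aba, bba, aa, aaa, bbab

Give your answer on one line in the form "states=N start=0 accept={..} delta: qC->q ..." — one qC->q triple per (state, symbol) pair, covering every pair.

Grow the machine one transition at a time. Run the examples from 0; the earliest place one falls off (shortest prefix, ties alphabetical) gets sent to the lowest-numbered state that keeps every Accept/Reject pair distinguishable — a pair clashes when both reach the same state with identical unread suffix — and to a fresh state only if none does.
a: 0a undefined. 0a->0: ok.
b: 0b undefined. 0b->0: no, ab/bb meet in 0. Open state 1: 0b->1.
ba: 1a undefined. 1a->0: ok.
bb: 1b undefined. 1b->0: no, ab/bbb meet in 1. 1b->1: no, ab/bb meet in 1. Open state 2: 1b->2.
bba: 2a undefined. 2a->0: no, ab/bbab meet in 1. 2a->1: no, ab/bba meet in 1. 2a->2: no, bbaa/bb meet in 2. Open state 3: 2a->3.
bbb: 2b undefined. 2b->0: ok.
bbaa: 3a undefined. 3a->0: no, bbaa/a meet in 0. 3a->1: ok.
bbab: 3b undefined. 3b->0: ok.
All examples now run through 4 states with every (state, symbol) defined. Accept strings end in {1}, Reject strings end in {0,2,3}; accept={1}.

states=4 start=0 accept={1} delta: 0a->0 0b->1 1a->0 1b->2 2a->3 2b->0 3a->1 3b->0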